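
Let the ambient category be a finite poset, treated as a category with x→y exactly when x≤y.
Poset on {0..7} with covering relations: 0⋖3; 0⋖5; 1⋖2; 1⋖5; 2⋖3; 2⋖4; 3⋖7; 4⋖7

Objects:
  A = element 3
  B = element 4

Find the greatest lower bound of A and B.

Lower bounds of A=3 and B=4: {1,2}
  1 ⊑ 2
  2 ⊑ 2
glb = 2

Answer: A∧B = 2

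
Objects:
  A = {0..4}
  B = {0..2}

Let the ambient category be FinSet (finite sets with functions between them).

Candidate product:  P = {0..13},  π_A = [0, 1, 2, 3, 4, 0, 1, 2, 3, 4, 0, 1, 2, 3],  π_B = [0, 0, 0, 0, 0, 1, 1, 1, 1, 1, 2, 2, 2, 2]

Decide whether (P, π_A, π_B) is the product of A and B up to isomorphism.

Answer: NOT A VALID PRODUCT — |P|=14 ≠ |A|·|B|=15

Trace:
|A|·|B| = 5·3 = 15;  |P| = 14
  → cardinalities differ; no bijection possible.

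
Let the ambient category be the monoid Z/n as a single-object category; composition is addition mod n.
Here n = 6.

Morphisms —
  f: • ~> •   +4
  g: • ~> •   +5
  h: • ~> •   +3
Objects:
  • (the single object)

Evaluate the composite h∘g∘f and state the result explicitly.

  0 +4≡4 +5≡3 +3≡0  (mod 6)
result: +0

Answer: +0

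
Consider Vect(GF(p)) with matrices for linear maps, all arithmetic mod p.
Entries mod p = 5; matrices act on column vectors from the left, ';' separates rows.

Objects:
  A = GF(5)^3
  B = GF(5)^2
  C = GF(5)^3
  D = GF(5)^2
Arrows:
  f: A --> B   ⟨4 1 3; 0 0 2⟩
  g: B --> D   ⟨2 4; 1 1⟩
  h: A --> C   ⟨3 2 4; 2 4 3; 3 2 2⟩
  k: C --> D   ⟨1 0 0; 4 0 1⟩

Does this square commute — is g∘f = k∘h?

1) trace f;g:
  e0=[1,0,0] f-->[4,0] g-->[3,4]
  e1=[0,1,0] f-->[1,0] g-->[2,1]
  e2=[0,0,1] f-->[3,2] g-->[4,0]
  result₁ = ⟨3 2 4; 4 1 0⟩
2) trace h;k:
  e0=[1,0,0] h-->[3,2,3] k-->[3,0]
  e1=[0,1,0] h-->[2,4,2] k-->[2,0]
  e2=[0,0,1] h-->[4,3,2] k-->[4,3]
  result₂ = ⟨3 2 4; 0 0 3⟩
Equal? differ; not commutative

Answer: DOES NOT COMMUTE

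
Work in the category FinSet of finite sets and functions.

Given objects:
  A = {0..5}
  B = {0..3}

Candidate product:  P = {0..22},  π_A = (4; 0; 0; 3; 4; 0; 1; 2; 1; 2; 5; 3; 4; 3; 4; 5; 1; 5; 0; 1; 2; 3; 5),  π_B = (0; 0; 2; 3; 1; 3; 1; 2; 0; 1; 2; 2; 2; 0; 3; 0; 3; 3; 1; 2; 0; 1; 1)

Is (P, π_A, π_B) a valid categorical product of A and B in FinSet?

|A|·|B| = 6·4 = 24;  |P| = 23
  → cardinalities differ; no bijection possible.

Answer: NOT A VALID PRODUCT — |P|=23 ≠ |A|·|B|=24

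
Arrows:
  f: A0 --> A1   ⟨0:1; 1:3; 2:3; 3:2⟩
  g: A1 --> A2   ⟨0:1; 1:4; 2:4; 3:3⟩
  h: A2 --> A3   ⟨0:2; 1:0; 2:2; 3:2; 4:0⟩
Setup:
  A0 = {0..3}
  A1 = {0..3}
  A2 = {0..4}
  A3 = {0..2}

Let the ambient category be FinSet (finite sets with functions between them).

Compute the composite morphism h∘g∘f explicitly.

  0 f-->1 g-->4 h-->0
  1 f-->3 g-->3 h-->2
  2 f-->3 g-->3 h-->2
  3 f-->2 g-->4 h-->0
result: ⟨0:0; 1:2; 2:2; 3:0⟩

Answer: ⟨0:0; 1:2; 2:2; 3:0⟩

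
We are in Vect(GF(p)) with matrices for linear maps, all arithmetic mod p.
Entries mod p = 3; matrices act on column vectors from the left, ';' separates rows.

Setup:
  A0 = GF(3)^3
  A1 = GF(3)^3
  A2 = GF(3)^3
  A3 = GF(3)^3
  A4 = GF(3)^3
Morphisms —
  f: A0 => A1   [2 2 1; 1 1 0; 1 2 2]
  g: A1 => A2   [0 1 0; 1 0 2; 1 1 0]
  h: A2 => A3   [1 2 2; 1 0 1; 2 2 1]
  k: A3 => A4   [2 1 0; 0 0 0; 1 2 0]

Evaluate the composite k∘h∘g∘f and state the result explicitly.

  e0=(1,0,0) f=>(2,1,1) g=>(1,1,0) h=>(0,1,1) k=>(1,0,2)
  e1=(0,1,0) f=>(2,1,2) g=>(1,0,0) h=>(1,1,2) k=>(0,0,0)
  e2=(0,0,1) f=>(1,0,2) g=>(0,2,1) h=>(0,1,2) k=>(1,0,2)
⟦path⟧: [1 0 1; 0 0 0; 2 0 2]

Answer: [1 0 1; 0 0 0; 2 0 2]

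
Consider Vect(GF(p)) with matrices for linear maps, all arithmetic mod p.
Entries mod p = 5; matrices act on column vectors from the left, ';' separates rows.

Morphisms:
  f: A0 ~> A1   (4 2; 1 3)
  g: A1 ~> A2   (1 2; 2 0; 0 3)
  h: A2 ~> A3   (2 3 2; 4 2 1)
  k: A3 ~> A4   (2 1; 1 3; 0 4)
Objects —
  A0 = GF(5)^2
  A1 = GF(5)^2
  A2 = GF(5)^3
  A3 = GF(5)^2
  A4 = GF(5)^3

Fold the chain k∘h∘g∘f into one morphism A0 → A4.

Answer: (2 1; 1 3; 2 1)

Work:
  e0=(1,0) f~>(4,1) g~>(1,3,3) h~>(2,3) k~>(2,1,2)
  e1=(0,1) f~>(2,3) g~>(3,4,4) h~>(1,4) k~>(1,3,1)
result: (2 1; 1 3; 2 1)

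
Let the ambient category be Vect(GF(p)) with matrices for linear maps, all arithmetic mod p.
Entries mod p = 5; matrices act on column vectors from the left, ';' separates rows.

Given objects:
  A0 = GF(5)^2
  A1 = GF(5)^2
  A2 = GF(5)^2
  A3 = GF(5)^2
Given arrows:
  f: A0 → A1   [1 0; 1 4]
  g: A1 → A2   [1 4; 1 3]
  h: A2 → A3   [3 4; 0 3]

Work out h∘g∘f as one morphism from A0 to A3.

  e0=[1,0] f→[1,1] g→[0,4] h→[1,2]
  e1=[0,1] f→[0,4] g→[1,2] h→[1,1]
⟦path⟧: [1 1; 2 1]

Answer: [1 1; 2 1]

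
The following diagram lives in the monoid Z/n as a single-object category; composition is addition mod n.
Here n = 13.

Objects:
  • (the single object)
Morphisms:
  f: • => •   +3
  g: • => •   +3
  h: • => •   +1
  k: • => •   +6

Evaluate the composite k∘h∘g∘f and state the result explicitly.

Answer: +0

Work:
  0 +3≡3 +3≡6 +1≡7 +6≡0  (mod 13)
⟦path⟧: +0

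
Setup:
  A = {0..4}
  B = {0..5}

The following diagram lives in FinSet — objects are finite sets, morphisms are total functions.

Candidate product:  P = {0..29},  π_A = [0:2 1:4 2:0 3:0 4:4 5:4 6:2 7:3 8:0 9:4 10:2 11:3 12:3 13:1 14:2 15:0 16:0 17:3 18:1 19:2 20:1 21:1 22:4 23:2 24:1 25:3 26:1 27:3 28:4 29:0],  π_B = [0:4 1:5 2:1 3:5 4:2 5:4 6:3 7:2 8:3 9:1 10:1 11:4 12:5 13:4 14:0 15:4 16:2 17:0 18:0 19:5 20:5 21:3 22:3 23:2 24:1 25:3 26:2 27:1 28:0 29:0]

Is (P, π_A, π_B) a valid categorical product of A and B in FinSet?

|A|·|B| = 5·6 = 30;  |P| = 30
Check the pairing map k ↦ (π_A(k), π_B(k)):
  0 : (2,4)
  1 : (4,5)
  2 : (0,1)
  3 : (0,5)
  4 : (4,2)
  5 : (4,4)
  6 : (2,3)
  7 : (3,2)
  8 : (0,3)
  9 : (4,1)
  10 : (2,1)
  11 : (3,4)
  12 : (3,5)
  13 : (1,4)
  14 : (2,0)
  15 : (0,4)
  16 : (0,2)
  17 : (3,0)
  18 : (1,0)
  19 : (2,5)
  20 : (1,5)
  21 : (1,3)
  22 : (4,3)
  23 : (2,2)
  24 : (1,1)
  25 : (3,3)
  26 : (1,2)
  27 : (3,1)
  28 : (4,0)
  29 : (0,0)
distinct pairs in image: 30 / 30 needed
  → bijection onto A×B; projections well-typed.

Answer: VALID PRODUCT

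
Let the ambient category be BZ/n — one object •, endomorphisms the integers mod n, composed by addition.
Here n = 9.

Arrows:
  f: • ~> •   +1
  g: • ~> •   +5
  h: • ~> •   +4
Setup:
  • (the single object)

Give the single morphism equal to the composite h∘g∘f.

Answer: +1

Derivation:
  0 +1≡1 +5≡6 +4≡1  (mod 9)
composite: +1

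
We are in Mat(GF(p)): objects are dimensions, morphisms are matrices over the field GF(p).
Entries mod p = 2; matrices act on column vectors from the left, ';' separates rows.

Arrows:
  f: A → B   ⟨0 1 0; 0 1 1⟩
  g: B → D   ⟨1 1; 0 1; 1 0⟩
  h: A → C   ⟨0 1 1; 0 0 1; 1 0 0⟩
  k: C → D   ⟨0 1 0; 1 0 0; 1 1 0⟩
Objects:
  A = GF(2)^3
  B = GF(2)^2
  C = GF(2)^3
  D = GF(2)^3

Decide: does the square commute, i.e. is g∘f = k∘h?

Path 1 = f;g:
  e0=(1,0,0) f→(0,0) g→(0,0,0)
  e1=(0,1,0) f→(1,1) g→(0,1,1)
  e2=(0,0,1) f→(0,1) g→(1,1,0)
  result₁ = ⟨0 0 1; 0 1 1; 0 1 0⟩
Path 2 = h;k:
  e0=(1,0,0) h→(0,0,1) k→(0,0,0)
  e1=(0,1,0) h→(1,0,0) k→(0,1,1)
  e2=(0,0,1) h→(1,1,0) k→(1,1,0)
  result₂ = ⟨0 0 1; 0 1 1; 0 1 0⟩
Equal? YES — commutes

Answer: COMMUTES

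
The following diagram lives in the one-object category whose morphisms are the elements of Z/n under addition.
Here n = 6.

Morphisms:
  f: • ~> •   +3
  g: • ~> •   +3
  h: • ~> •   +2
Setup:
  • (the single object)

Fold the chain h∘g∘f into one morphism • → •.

  0 +3≡3 +3≡0 +2≡2  (mod 6)
result: +2

Answer: +2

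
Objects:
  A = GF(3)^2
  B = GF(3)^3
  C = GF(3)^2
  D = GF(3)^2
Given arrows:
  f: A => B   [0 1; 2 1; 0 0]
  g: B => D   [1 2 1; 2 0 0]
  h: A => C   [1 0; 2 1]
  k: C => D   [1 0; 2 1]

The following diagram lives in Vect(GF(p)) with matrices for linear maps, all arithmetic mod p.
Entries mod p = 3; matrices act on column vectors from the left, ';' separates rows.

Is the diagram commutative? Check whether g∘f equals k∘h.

Answer: DOES NOT COMMUTE

Work:
1) trace f;g:
  e0=⟨1,0⟩ f=>⟨0,2,0⟩ g=>⟨1,0⟩
  e1=⟨0,1⟩ f=>⟨1,1,0⟩ g=>⟨0,2⟩
  result₁ = [1 0; 0 2]
2) trace h;k:
  e0=⟨1,0⟩ h=>⟨1,2⟩ k=>⟨1,1⟩
  e1=⟨0,1⟩ h=>⟨0,1⟩ k=>⟨0,1⟩
  result₂ = [1 0; 1 1]
Equal? distinct morphisms ✗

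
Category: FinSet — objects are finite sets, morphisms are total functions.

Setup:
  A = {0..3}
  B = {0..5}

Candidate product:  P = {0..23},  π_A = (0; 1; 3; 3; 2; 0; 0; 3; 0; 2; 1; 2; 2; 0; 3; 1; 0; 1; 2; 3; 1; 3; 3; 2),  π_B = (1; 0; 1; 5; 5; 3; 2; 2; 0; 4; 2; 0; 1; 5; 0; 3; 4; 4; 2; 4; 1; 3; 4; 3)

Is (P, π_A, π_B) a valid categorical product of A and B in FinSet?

|A|·|B| = 4·6 = 24;  |P| = 24
Check the pairing map k ↦ (π_A(k), π_B(k)):
  0 -> (0,1)
  1 -> (1,0)
  2 -> (3,1)
  3 -> (3,5)
  4 -> (2,5)
  5 -> (0,3)
  6 -> (0,2)
  7 -> (3,2)
  8 -> (0,0)
  9 -> (2,4)
  10 -> (1,2)
  11 -> (2,0)
  12 -> (2,1)
  13 -> (0,5)
  14 -> (3,0)
  15 -> (1,3)
  16 -> (0,4)
  17 -> (1,4)
  18 -> (2,2)
  19 -> (3,4)
  20 -> (1,1)
  21 -> (3,3)
  22 -> (3,4)  ✗ repeats pair of k=19
  23 -> (2,3)
distinct pairs in image: 23 / 24 needed
  → (3,4) hit at k=19 and k=22

Answer: NOT A VALID PRODUCT — duplicate pair at indices 19,22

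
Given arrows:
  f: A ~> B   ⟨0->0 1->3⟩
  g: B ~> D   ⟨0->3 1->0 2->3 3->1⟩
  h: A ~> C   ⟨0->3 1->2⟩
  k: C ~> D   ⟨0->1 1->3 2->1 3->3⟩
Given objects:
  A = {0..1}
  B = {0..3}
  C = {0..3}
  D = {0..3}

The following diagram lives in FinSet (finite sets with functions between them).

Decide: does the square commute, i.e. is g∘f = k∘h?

Path 1 = f;g:
  0 f~>0 g~>3
  1 f~>3 g~>1
  ⟦path⟧₁ = ⟨0->3 1->1⟩
Path 2 = h;k:
  0 h~>3 k~>3
  1 h~>2 k~>1
  ⟦path⟧₂ = ⟨0->3 1->1⟩
Equal? same morphism ✓

Answer: COMMUTES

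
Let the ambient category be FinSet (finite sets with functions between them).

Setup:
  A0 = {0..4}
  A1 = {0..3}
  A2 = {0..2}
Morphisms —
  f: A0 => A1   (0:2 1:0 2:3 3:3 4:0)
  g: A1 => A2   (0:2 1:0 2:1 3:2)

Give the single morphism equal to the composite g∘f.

  0 f=>2 g=>1
  1 f=>0 g=>2
  2 f=>3 g=>2
  3 f=>3 g=>2
  4 f=>0 g=>2
⟦path⟧: (0:1 1:2 2:2 3:2 4:2)

Answer: (0:1 1:2 2:2 3:2 4:2)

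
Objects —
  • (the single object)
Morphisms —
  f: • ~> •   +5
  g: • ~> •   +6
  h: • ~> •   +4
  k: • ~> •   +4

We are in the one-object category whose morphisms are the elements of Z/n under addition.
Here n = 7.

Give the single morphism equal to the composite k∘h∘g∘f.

  0 +5≡5 +6≡4 +4≡1 +4≡5  (mod 7)
composite: +5

Answer: +5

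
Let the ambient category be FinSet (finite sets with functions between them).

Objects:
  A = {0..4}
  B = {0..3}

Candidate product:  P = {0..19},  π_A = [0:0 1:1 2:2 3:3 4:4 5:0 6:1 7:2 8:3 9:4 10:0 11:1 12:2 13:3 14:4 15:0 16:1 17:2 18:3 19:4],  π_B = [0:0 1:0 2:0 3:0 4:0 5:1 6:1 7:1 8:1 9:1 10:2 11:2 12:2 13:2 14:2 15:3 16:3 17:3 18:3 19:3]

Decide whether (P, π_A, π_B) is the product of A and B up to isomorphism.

Answer: VALID PRODUCT

Work:
|A|·|B| = 5·4 = 20;  |P| = 20
Check the pairing map k ↦ (π_A(k), π_B(k)):
  0 : (0,0)
  1 : (1,0)
  2 : (2,0)
  3 : (3,0)
  4 : (4,0)
  5 : (0,1)
  6 : (1,1)
  7 : (2,1)
  8 : (3,1)
  9 : (4,1)
  10 : (0,2)
  11 : (1,2)
  12 : (2,2)
  13 : (3,2)
  14 : (4,2)
  15 : (0,3)
  16 : (1,3)
  17 : (2,3)
  18 : (3,3)
  19 : (4,3)
distinct pairs in image: 20 / 20 needed
  → bijection onto A×B; projections well-typed.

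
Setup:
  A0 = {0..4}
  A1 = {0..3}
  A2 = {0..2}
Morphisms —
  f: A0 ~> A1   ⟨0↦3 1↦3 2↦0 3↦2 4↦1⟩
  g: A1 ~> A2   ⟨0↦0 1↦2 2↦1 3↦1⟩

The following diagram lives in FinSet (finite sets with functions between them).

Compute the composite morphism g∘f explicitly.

  0 f~>3 g~>1
  1 f~>3 g~>1
  2 f~>0 g~>0
  3 f~>2 g~>1
  4 f~>1 g~>2
composite: ⟨0↦1 1↦1 2↦0 3↦1 4↦2⟩

Answer: ⟨0↦1 1↦1 2↦0 3↦1 4↦2⟩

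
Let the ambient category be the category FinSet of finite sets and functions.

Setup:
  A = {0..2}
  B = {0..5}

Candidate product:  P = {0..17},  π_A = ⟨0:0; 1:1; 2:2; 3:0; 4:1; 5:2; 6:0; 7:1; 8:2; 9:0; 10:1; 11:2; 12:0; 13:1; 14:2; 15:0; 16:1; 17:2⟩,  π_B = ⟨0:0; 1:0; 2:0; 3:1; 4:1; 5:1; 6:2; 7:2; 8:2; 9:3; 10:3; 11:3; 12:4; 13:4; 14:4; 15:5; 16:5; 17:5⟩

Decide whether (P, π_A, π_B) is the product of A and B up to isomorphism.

Answer: VALID PRODUCT

Work:
|A|·|B| = 3·6 = 18;  |P| = 18
Check the pairing map k ↦ (π_A(k), π_B(k)):
  0 : (0,0)
  1 : (1,0)
  2 : (2,0)
  3 : (0,1)
  4 : (1,1)
  5 : (2,1)
  6 : (0,2)
  7 : (1,2)
  8 : (2,2)
  9 : (0,3)
  10 : (1,3)
  11 : (2,3)
  12 : (0,4)
  13 : (1,4)
  14 : (2,4)
  15 : (0,5)
  16 : (1,5)
  17 : (2,5)
distinct pairs in image: 18 / 18 needed
  → bijection onto A×B; projections well-typed.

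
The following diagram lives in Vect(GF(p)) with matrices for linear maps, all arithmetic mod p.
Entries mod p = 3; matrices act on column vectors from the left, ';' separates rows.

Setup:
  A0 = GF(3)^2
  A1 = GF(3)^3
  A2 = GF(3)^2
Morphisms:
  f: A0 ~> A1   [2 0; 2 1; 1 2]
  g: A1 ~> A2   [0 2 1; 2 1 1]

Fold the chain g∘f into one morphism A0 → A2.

Answer: [2 1; 1 0]

Trace:
  e0=⟨1,0⟩ f~>⟨2,2,1⟩ g~>⟨2,1⟩
  e1=⟨0,1⟩ f~>⟨0,1,2⟩ g~>⟨1,0⟩
composite: [2 1; 1 0]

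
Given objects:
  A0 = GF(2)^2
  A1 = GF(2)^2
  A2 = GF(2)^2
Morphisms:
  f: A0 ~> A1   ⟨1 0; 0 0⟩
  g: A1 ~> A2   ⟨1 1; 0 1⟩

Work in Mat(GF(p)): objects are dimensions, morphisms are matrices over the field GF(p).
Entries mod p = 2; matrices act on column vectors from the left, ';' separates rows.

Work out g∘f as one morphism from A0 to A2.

Answer: ⟨1 0; 0 0⟩

Work:
  e0=[1,0] f~>[1,0] g~>[1,0]
  e1=[0,1] f~>[0,0] g~>[0,0]
result: ⟨1 0; 0 0⟩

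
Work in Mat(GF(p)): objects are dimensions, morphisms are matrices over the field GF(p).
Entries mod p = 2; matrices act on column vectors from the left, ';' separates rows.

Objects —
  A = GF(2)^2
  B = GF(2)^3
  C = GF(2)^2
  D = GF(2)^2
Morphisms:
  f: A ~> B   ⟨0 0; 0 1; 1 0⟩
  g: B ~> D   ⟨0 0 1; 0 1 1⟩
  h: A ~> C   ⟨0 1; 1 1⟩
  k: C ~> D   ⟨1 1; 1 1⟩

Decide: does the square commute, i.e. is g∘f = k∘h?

Along f;g (path 1):
  e0=⟨1,0⟩ f~>⟨0,0,1⟩ g~>⟨1,1⟩
  e1=⟨0,1⟩ f~>⟨0,1,0⟩ g~>⟨0,1⟩
  ⟦path⟧₁ = ⟨1 0; 1 1⟩
Along h;k (path 2):
  e0=⟨1,0⟩ h~>⟨0,1⟩ k~>⟨1,1⟩
  e1=⟨0,1⟩ h~>⟨1,1⟩ k~>⟨0,0⟩
  ⟦path⟧₂ = ⟨1 0; 1 0⟩
Equal? NO — does not commute

Answer: DOES NOT COMMUTE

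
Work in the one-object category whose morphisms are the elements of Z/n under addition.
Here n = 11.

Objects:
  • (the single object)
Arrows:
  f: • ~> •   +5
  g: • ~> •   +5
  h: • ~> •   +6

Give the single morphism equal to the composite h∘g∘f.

Answer: +5

Trace:
  0 +5≡5 +5≡10 +6≡5  (mod 11)
composite: +5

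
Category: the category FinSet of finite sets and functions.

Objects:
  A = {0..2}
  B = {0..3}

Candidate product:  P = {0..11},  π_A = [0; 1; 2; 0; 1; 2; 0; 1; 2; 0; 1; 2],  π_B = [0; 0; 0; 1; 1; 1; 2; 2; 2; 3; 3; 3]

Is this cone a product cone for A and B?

|A|·|B| = 3·4 = 12;  |P| = 12
Check the pairing map k ↦ (π_A(k), π_B(k)):
  0 ↦ (0,0)
  1 ↦ (1,0)
  2 ↦ (2,0)
  3 ↦ (0,1)
  4 ↦ (1,1)
  5 ↦ (2,1)
  6 ↦ (0,2)
  7 ↦ (1,2)
  8 ↦ (2,2)
  9 ↦ (0,3)
  10 ↦ (1,3)
  11 ↦ (2,3)
distinct pairs in image: 12 / 12 needed
  → bijection onto A×B; projections well-typed.

Answer: VALID PRODUCT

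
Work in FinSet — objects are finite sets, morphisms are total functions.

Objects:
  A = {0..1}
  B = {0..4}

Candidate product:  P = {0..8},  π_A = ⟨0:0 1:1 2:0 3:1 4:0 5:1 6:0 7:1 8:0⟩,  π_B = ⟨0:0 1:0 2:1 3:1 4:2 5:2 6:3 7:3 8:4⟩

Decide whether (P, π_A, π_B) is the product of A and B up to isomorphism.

|A|·|B| = 2·5 = 10;  |P| = 9
  → cardinalities differ; no bijection possible.

Answer: NOT A VALID PRODUCT — |P|=9 ≠ |A|·|B|=10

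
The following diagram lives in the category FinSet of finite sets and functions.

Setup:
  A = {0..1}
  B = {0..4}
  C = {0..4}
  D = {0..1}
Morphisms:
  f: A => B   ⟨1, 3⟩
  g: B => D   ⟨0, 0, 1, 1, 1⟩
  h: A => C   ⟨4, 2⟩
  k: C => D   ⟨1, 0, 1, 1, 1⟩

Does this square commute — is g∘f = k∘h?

Answer: DOES NOT COMMUTE

Derivation:
Path 1 = f;g:
  0 f=>1 g=>0
  1 f=>3 g=>1
  ⟦path⟧₁ = ⟨0, 1⟩
Path 2 = h;k:
  0 h=>4 k=>1
  1 h=>2 k=>1
  ⟦path⟧₂ = ⟨1, 1⟩
Equal? NO — does not commute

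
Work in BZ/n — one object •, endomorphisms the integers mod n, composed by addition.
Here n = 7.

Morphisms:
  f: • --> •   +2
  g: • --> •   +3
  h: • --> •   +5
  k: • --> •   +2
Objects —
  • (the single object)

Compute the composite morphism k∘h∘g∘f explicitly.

Answer: +5

Derivation:
  0 +2≡2 +3≡5 +5≡3 +2≡5  (mod 7)
composite: +5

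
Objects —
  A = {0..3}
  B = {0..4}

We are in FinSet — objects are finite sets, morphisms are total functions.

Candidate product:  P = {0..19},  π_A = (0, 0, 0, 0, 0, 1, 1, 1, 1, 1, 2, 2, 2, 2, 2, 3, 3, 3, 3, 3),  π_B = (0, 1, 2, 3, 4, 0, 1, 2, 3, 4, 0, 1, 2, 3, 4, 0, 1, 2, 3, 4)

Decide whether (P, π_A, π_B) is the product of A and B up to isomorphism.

Answer: VALID PRODUCT

Derivation:
|A|·|B| = 4·5 = 20;  |P| = 20
Check the pairing map k ↦ (π_A(k), π_B(k)):
  0 : (0,0)
  1 : (0,1)
  2 : (0,2)
  3 : (0,3)
  4 : (0,4)
  5 : (1,0)
  6 : (1,1)
  7 : (1,2)
  8 : (1,3)
  9 : (1,4)
  10 : (2,0)
  11 : (2,1)
  12 : (2,2)
  13 : (2,3)
  14 : (2,4)
  15 : (3,0)
  16 : (3,1)
  17 : (3,2)
  18 : (3,3)
  19 : (3,4)
distinct pairs in image: 20 / 20 needed
  → bijection onto A×B; projections well-typed.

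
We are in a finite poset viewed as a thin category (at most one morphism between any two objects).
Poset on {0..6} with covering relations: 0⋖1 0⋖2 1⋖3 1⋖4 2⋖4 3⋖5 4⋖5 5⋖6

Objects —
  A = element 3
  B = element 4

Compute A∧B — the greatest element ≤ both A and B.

Answer: A∧B = 1

Derivation:
Lower bounds of A=3 and B=4: {0,1}
  0 <= 1
  1 <= 1
glb = 1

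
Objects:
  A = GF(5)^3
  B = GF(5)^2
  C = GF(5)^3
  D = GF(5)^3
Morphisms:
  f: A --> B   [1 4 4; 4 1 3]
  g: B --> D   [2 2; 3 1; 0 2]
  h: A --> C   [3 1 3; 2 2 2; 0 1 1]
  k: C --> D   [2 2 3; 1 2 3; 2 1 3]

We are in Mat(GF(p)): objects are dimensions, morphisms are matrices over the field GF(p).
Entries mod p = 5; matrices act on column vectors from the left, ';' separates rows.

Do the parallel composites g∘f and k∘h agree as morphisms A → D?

Answer: DOES NOT COMMUTE

Work:
Along f;g (path 1):
  e0=⟨1,0,0⟩ f-->⟨1,4⟩ g-->⟨0,2,3⟩
  e1=⟨0,1,0⟩ f-->⟨4,1⟩ g-->⟨0,3,2⟩
  e2=⟨0,0,1⟩ f-->⟨4,3⟩ g-->⟨4,0,1⟩
  ⟦path⟧₁ = [0 0 4; 2 3 0; 3 2 1]
Along h;k (path 2):
  e0=⟨1,0,0⟩ h-->⟨3,2,0⟩ k-->⟨0,2,3⟩
  e1=⟨0,1,0⟩ h-->⟨1,2,1⟩ k-->⟨4,3,2⟩
  e2=⟨0,0,1⟩ h-->⟨3,2,1⟩ k-->⟨3,0,1⟩
  ⟦path⟧₂ = [0 4 3; 2 3 0; 3 2 1]
Equal? differ; not commutative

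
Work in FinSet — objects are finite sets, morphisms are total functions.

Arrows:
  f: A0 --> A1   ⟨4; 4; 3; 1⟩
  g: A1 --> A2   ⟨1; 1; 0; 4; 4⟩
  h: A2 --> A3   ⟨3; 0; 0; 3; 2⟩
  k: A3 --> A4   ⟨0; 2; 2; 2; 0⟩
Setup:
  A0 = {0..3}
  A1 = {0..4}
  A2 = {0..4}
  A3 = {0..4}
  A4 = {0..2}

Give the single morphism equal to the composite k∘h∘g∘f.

  0 f-->4 g-->4 h-->2 k-->2
  1 f-->4 g-->4 h-->2 k-->2
  2 f-->3 g-->4 h-->2 k-->2
  3 f-->1 g-->1 h-->0 k-->0
result: ⟨2; 2; 2; 0⟩

Answer: ⟨2; 2; 2; 0⟩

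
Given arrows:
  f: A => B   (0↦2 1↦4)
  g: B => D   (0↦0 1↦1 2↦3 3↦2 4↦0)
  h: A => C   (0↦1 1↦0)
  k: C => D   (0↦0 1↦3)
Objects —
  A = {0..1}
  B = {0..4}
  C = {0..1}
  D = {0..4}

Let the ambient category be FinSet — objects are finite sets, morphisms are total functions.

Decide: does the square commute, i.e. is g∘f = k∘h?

Answer: COMMUTES

Work:
1) trace f;g:
  0 f=>2 g=>3
  1 f=>4 g=>0
  ⟦path⟧₁ = (0↦3 1↦0)
2) trace h;k:
  0 h=>1 k=>3
  1 h=>0 k=>0
  ⟦path⟧₂ = (0↦3 1↦0)
Equal? YES — commutes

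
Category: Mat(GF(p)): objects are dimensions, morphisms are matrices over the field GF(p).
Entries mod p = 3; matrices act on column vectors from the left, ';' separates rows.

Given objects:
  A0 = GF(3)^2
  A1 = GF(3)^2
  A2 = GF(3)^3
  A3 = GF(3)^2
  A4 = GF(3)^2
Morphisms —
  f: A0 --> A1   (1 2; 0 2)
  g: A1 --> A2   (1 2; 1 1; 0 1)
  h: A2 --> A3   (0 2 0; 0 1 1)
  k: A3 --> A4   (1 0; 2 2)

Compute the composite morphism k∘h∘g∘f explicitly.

Answer: (2 2; 0 1)

Derivation:
  e0=⟨1,0⟩ f-->⟨1,0⟩ g-->⟨1,1,0⟩ h-->⟨2,1⟩ k-->⟨2,0⟩
  e1=⟨0,1⟩ f-->⟨2,2⟩ g-->⟨0,1,2⟩ h-->⟨2,0⟩ k-->⟨2,1⟩
composite: (2 2; 0 1)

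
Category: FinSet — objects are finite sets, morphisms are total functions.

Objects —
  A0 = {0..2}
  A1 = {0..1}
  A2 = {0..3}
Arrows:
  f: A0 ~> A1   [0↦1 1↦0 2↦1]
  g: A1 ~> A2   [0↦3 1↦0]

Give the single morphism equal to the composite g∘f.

  0 f~>1 g~>0
  1 f~>0 g~>3
  2 f~>1 g~>0
result: [0↦0 1↦3 2↦0]

Answer: [0↦0 1↦3 2↦0]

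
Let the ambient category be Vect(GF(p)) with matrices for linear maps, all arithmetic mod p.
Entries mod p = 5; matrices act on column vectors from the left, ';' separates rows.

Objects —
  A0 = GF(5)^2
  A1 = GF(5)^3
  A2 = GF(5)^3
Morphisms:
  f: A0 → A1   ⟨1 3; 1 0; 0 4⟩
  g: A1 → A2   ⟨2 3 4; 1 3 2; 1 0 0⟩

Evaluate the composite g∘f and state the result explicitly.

Answer: ⟨0 2; 4 1; 1 3⟩

Derivation:
  e0=⟨1,0⟩ f→⟨1,1,0⟩ g→⟨0,4,1⟩
  e1=⟨0,1⟩ f→⟨3,0,4⟩ g→⟨2,1,3⟩
⟦path⟧: ⟨0 2; 4 1; 1 3⟩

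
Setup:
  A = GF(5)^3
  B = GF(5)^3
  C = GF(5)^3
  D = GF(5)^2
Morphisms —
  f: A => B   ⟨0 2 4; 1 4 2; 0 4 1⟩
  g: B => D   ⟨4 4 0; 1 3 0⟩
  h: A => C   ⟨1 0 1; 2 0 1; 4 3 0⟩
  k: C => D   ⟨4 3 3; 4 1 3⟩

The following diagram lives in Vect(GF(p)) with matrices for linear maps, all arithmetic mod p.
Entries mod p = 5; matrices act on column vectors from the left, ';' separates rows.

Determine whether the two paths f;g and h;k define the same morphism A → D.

Answer: DOES NOT COMMUTE

Work:
Path 1 = f;g:
  e0=(1,0,0) f=>(0,1,0) g=>(4,3)
  e1=(0,1,0) f=>(2,4,4) g=>(4,4)
  e2=(0,0,1) f=>(4,2,1) g=>(4,0)
  ⟦path⟧₁ = ⟨4 4 4; 3 4 0⟩
Path 2 = h;k:
  e0=(1,0,0) h=>(1,2,4) k=>(2,3)
  e1=(0,1,0) h=>(0,0,3) k=>(4,4)
  e2=(0,0,1) h=>(1,1,0) k=>(2,0)
  ⟦path⟧₂ = ⟨2 4 2; 3 4 0⟩
Equal? NO — does not commute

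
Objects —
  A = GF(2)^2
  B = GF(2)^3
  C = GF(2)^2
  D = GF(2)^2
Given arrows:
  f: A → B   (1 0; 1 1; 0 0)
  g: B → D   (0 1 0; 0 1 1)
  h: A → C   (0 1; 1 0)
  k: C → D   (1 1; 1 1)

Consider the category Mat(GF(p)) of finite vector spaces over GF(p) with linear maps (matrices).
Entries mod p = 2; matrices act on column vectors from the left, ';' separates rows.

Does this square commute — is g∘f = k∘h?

Path 1 = f;g:
  e0=⟨1,0⟩ f→⟨1,1,0⟩ g→⟨1,1⟩
  e1=⟨0,1⟩ f→⟨0,1,0⟩ g→⟨1,1⟩
  ⟦path⟧₁ = (1 1; 1 1)
Path 2 = h;k:
  e0=⟨1,0⟩ h→⟨0,1⟩ k→⟨1,1⟩
  e1=⟨0,1⟩ h→⟨1,0⟩ k→⟨1,1⟩
  ⟦path⟧₂ = (1 1; 1 1)
Equal? YES — commutes

Answer: COMMUTES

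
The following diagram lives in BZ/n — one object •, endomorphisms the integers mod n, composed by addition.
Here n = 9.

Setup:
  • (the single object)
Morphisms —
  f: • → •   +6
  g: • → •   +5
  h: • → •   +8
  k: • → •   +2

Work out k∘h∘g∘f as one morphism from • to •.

Answer: +3

Derivation:
  0 +6≡6 +5≡2 +8≡1 +2≡3  (mod 9)
⟦path⟧: +3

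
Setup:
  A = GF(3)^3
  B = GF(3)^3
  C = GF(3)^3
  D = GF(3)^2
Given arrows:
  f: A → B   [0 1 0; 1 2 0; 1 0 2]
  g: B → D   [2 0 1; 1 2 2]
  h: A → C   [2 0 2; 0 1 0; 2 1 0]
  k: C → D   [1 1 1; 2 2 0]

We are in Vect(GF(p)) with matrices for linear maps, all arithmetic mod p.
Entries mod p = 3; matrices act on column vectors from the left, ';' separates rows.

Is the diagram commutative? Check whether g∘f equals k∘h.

Answer: COMMUTES

Work:
Along f;g (path 1):
  e0=[1,0,0] f→[0,1,1] g→[1,1]
  e1=[0,1,0] f→[1,2,0] g→[2,2]
  e2=[0,0,1] f→[0,0,2] g→[2,1]
  ⟦path⟧₁ = [1 2 2; 1 2 1]
Along h;k (path 2):
  e0=[1,0,0] h→[2,0,2] k→[1,1]
  e1=[0,1,0] h→[0,1,1] k→[2,2]
  e2=[0,0,1] h→[2,0,0] k→[2,1]
  ⟦path⟧₂ = [1 2 2; 1 2 1]
Equal? same morphism ✓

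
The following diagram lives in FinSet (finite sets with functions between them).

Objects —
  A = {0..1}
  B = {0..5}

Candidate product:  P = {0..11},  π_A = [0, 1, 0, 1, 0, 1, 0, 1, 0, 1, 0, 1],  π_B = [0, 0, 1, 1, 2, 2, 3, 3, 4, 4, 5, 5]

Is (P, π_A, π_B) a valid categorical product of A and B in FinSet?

Answer: VALID PRODUCT

Work:
|A|·|B| = 2·6 = 12;  |P| = 12
Check the pairing map k ↦ (π_A(k), π_B(k)):
  0 ↦ (0,0)
  1 ↦ (1,0)
  2 ↦ (0,1)
  3 ↦ (1,1)
  4 ↦ (0,2)
  5 ↦ (1,2)
  6 ↦ (0,3)
  7 ↦ (1,3)
  8 ↦ (0,4)
  9 ↦ (1,4)
  10 ↦ (0,5)
  11 ↦ (1,5)
distinct pairs in image: 12 / 12 needed
  → bijection onto A×B; projections well-typed.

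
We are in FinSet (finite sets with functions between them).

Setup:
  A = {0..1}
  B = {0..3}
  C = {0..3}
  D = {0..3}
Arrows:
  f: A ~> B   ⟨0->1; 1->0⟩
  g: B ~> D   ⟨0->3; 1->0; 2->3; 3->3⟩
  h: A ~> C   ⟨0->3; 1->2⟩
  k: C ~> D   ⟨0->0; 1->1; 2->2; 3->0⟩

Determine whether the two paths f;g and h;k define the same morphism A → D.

Path 1 = f;g:
  0 f~>1 g~>0
  1 f~>0 g~>3
  ⟦path⟧₁ = ⟨0->0; 1->3⟩
Path 2 = h;k:
  0 h~>3 k~>0
  1 h~>2 k~>2
  ⟦path⟧₂ = ⟨0->0; 1->2⟩
Equal? NO — does not commute

Answer: DOES NOT COMMUTE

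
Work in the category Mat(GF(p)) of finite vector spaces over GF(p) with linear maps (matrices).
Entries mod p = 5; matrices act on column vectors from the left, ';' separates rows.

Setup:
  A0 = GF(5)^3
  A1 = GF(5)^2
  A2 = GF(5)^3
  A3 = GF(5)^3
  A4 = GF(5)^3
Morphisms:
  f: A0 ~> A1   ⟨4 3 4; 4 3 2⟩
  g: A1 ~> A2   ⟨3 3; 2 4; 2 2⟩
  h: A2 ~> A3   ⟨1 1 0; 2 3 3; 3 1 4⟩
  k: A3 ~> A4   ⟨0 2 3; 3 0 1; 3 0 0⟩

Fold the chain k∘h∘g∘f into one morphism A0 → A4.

  e0=(1,0,0) f~>(4,4) g~>(4,4,1) h~>(3,3,0) k~>(1,4,4)
  e1=(0,1,0) f~>(3,3) g~>(3,3,2) h~>(1,1,0) k~>(2,3,3)
  e2=(0,0,1) f~>(4,2) g~>(3,1,2) h~>(4,0,3) k~>(4,0,2)
⟦path⟧: ⟨1 2 4; 4 3 0; 4 3 2⟩

Answer: ⟨1 2 4; 4 3 0; 4 3 2⟩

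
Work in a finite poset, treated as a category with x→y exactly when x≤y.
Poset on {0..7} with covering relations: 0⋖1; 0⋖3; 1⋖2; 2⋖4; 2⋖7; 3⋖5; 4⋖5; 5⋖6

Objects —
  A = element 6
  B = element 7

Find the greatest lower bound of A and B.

Answer: A∧B = 2

Work:
{x : x⊑A ∧ x⊑B} = {0,1,2}  (A=6, B=7)
  0 ⊑ 2
  1 ⊑ 2
  2 ⊑ 2
glb = 2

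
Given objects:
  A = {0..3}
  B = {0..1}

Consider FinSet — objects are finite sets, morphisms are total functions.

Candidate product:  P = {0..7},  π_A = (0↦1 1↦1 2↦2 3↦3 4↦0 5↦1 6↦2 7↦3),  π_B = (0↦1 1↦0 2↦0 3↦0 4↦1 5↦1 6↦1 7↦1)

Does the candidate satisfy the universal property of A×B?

|A|·|B| = 4·2 = 8;  |P| = 8
Check the pairing map k ↦ (π_A(k), π_B(k)):
  0 ↦ (1,1)
  1 ↦ (1,0)
  2 ↦ (2,0)
  3 ↦ (3,0)
  4 ↦ (0,1)
  5 ↦ (1,1)  ✗ repeats pair of k=0
  6 ↦ (2,1)
  7 ↦ (3,1)
distinct pairs in image: 7 / 8 needed
  → (1,1) hit at k=0 and k=5

Answer: NOT A VALID PRODUCT — duplicate pair at indices 5,0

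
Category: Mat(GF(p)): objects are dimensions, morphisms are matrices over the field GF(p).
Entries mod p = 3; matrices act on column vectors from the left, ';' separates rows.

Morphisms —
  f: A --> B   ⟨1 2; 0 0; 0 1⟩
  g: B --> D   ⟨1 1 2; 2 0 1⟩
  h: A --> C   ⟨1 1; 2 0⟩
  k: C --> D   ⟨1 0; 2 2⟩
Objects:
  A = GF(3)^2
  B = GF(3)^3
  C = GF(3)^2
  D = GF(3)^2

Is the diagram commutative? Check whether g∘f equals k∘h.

Along f;g (path 1):
  e0=(1,0) f-->(1,0,0) g-->(1,2)
  e1=(0,1) f-->(2,0,1) g-->(1,2)
  ⟦path⟧₁ = ⟨1 1; 2 2⟩
Along h;k (path 2):
  e0=(1,0) h-->(1,2) k-->(1,0)
  e1=(0,1) h-->(1,0) k-->(1,2)
  ⟦path⟧₂ = ⟨1 1; 0 2⟩
Equal? distinct morphisms ✗

Answer: DOES NOT COMMUTE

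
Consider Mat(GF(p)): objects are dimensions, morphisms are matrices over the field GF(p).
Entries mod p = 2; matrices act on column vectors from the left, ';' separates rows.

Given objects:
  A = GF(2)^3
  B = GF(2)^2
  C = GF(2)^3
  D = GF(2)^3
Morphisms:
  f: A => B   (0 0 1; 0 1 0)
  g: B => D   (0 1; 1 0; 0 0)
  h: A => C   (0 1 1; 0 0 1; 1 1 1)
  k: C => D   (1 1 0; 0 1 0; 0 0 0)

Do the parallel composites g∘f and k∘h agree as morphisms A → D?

Along f;g (path 1):
  e0=[1,0,0] f=>[0,0] g=>[0,0,0]
  e1=[0,1,0] f=>[0,1] g=>[1,0,0]
  e2=[0,0,1] f=>[1,0] g=>[0,1,0]
  ⟦path⟧₁ = (0 1 0; 0 0 1; 0 0 0)
Along h;k (path 2):
  e0=[1,0,0] h=>[0,0,1] k=>[0,0,0]
  e1=[0,1,0] h=>[1,0,1] k=>[1,0,0]
  e2=[0,0,1] h=>[1,1,1] k=>[0,1,0]
  ⟦path⟧₂ = (0 1 0; 0 0 1; 0 0 0)
Equal? same morphism ✓

Answer: COMMUTES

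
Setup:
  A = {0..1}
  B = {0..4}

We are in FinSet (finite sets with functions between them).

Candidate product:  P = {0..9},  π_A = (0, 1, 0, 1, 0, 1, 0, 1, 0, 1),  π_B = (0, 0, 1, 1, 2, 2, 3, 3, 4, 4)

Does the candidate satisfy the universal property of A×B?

Answer: VALID PRODUCT

Trace:
|A|·|B| = 2·5 = 10;  |P| = 10
Check the pairing map k ↦ (π_A(k), π_B(k)):
  0 -> (0,0)
  1 -> (1,0)
  2 -> (0,1)
  3 -> (1,1)
  4 -> (0,2)
  5 -> (1,2)
  6 -> (0,3)
  7 -> (1,3)
  8 -> (0,4)
  9 -> (1,4)
distinct pairs in image: 10 / 10 needed
  → bijection onto A×B; projections well-typed.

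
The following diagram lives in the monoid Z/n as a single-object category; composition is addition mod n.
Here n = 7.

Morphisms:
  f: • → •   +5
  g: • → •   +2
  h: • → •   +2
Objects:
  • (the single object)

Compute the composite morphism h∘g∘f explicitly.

  0 +5≡5 +2≡0 +2≡2  (mod 7)
result: +2

Answer: +2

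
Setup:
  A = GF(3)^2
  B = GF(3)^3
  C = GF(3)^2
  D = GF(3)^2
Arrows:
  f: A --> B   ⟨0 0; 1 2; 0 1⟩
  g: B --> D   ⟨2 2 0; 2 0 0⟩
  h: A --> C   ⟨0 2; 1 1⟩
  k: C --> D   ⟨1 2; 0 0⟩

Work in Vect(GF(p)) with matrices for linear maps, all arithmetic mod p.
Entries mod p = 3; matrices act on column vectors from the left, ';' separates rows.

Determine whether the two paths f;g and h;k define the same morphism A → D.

Answer: COMMUTES

Derivation:
1) trace f;g:
  e0=(1,0) f-->(0,1,0) g-->(2,0)
  e1=(0,1) f-->(0,2,1) g-->(1,0)
  result₁ = ⟨2 1; 0 0⟩
2) trace h;k:
  e0=(1,0) h-->(0,1) k-->(2,0)
  e1=(0,1) h-->(2,1) k-->(1,0)
  result₂ = ⟨2 1; 0 0⟩
Equal? equal; square commutes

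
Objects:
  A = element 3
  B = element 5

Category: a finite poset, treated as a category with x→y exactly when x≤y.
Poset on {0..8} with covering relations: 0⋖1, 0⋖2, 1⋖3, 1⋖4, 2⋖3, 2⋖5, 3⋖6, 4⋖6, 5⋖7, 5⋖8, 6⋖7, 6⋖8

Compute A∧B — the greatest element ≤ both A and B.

Answer: A∧B = 2

Derivation:
{x : x≤A ∧ x≤B} = {0,2}  (A=3, B=5)
  0 ≤ 2
  2 ≤ 2
glb = 2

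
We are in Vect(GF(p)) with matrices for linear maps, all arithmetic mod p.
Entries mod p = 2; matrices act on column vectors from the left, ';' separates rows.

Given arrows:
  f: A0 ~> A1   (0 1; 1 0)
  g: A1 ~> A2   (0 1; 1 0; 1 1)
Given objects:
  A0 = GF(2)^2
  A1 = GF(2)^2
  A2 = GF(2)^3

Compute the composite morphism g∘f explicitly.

  e0=[1,0] f~>[0,1] g~>[1,0,1]
  e1=[0,1] f~>[1,0] g~>[0,1,1]
composite: (1 0; 0 1; 1 1)

Answer: (1 0; 0 1; 1 1)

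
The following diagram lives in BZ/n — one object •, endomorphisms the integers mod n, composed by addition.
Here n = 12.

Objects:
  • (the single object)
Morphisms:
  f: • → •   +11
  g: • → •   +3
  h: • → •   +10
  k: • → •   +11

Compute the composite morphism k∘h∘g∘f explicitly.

  0 +11≡11 +3≡2 +10≡0 +11≡11  (mod 12)
⟦path⟧: +11

Answer: +11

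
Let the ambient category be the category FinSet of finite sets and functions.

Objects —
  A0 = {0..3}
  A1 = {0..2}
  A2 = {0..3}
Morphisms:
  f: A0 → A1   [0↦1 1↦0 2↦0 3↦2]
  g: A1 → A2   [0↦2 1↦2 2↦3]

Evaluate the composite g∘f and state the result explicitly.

  0 f→1 g→2
  1 f→0 g→2
  2 f→0 g→2
  3 f→2 g→3
composite: [0↦2 1↦2 2↦2 3↦3]

Answer: [0↦2 1↦2 2↦2 3↦3]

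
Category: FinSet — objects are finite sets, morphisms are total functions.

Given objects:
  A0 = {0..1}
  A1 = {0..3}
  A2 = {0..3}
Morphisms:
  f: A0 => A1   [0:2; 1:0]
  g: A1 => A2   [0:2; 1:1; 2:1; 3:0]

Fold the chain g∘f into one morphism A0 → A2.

  0 f=>2 g=>1
  1 f=>0 g=>2
result: [0:1; 1:2]

Answer: [0:1; 1:2]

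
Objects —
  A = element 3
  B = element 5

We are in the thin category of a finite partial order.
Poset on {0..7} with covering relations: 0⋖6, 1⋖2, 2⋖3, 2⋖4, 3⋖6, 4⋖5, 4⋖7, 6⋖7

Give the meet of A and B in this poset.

Common predecessors of 3,5: {1,2}
  1 ⊑ 2
  2 ⊑ 2
glb = 2

Answer: A∧B = 2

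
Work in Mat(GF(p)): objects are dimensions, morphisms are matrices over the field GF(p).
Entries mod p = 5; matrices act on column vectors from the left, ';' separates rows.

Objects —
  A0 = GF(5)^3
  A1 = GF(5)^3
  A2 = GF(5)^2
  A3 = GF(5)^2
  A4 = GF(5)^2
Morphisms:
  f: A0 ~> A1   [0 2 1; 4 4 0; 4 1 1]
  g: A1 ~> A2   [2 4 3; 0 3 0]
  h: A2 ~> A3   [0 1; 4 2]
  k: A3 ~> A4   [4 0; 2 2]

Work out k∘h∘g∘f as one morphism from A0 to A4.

Answer: [3 3 0; 1 1 0]

Work:
  e0=⟨1,0,0⟩ f~>⟨0,4,4⟩ g~>⟨3,2⟩ h~>⟨2,1⟩ k~>⟨3,1⟩
  e1=⟨0,1,0⟩ f~>⟨2,4,1⟩ g~>⟨3,2⟩ h~>⟨2,1⟩ k~>⟨3,1⟩
  e2=⟨0,0,1⟩ f~>⟨1,0,1⟩ g~>⟨0,0⟩ h~>⟨0,0⟩ k~>⟨0,0⟩
composite: [3 3 0; 1 1 0]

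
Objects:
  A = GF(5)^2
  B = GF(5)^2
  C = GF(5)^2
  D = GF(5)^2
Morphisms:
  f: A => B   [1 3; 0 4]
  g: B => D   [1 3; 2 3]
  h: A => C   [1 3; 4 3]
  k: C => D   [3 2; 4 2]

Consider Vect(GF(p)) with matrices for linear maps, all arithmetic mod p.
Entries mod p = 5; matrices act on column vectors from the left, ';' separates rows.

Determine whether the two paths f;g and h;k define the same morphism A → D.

Answer: COMMUTES

Derivation:
1) trace f;g:
  e0=[1,0] f=>[1,0] g=>[1,2]
  e1=[0,1] f=>[3,4] g=>[0,3]
  result₁ = [1 0; 2 3]
2) trace h;k:
  e0=[1,0] h=>[1,4] k=>[1,2]
  e1=[0,1] h=>[3,3] k=>[0,3]
  result₂ = [1 0; 2 3]
Equal? same morphism ✓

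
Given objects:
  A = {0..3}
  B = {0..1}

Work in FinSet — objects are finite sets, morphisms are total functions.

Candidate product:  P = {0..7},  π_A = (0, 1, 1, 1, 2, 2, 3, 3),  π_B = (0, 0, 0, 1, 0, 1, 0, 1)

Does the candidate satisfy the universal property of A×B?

|A|·|B| = 4·2 = 8;  |P| = 8
Check the pairing map k ↦ (π_A(k), π_B(k)):
  0 : (0,0)
  1 : (1,0)
  2 : (1,0)  ✗ repeats pair of k=1
  3 : (1,1)
  4 : (2,0)
  5 : (2,1)
  6 : (3,0)
  7 : (3,1)
distinct pairs in image: 7 / 8 needed
  → (1,0) hit at k=1 and k=2

Answer: NOT A VALID PRODUCT — duplicate pair at indices 2,1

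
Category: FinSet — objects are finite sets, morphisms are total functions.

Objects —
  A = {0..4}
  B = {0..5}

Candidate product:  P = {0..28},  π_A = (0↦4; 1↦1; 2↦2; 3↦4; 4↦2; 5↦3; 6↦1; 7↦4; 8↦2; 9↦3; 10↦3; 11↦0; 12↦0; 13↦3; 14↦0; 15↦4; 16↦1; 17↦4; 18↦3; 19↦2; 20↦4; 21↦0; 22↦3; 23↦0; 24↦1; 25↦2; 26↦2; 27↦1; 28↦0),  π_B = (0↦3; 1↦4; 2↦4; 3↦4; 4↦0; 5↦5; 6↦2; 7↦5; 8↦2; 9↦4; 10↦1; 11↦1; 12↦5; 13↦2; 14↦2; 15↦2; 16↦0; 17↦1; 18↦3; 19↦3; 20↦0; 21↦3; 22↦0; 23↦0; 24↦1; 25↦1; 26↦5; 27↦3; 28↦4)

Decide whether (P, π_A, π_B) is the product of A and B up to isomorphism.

Answer: NOT A VALID PRODUCT — |P|=29 ≠ |A|·|B|=30

Work:
|A|·|B| = 5·6 = 30;  |P| = 29
  → cardinalities differ; no bijection possible.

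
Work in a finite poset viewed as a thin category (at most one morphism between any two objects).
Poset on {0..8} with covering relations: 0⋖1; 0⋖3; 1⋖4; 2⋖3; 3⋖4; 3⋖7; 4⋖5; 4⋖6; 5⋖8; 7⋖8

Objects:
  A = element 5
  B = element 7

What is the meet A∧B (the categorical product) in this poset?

Common predecessors of 5,7: {0,2,3}
  0 ≤ 3
  2 ≤ 3
  3 ≤ 3
glb = 3

Answer: A∧B = 3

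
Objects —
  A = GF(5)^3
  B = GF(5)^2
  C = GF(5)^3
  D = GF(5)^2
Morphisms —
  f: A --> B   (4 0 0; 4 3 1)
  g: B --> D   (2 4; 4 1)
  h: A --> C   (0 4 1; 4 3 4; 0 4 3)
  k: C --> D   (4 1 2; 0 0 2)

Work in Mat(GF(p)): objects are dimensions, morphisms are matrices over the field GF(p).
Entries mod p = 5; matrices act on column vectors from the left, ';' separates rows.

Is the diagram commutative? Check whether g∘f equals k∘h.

Answer: COMMUTES

Derivation:
Along f;g (path 1):
  e0=⟨1,0,0⟩ f-->⟨4,4⟩ g-->⟨4,0⟩
  e1=⟨0,1,0⟩ f-->⟨0,3⟩ g-->⟨2,3⟩
  e2=⟨0,0,1⟩ f-->⟨0,1⟩ g-->⟨4,1⟩
  ⟦path⟧₁ = (4 2 4; 0 3 1)
Along h;k (path 2):
  e0=⟨1,0,0⟩ h-->⟨0,4,0⟩ k-->⟨4,0⟩
  e1=⟨0,1,0⟩ h-->⟨4,3,4⟩ k-->⟨2,3⟩
  e2=⟨0,0,1⟩ h-->⟨1,4,3⟩ k-->⟨4,1⟩
  ⟦path⟧₂ = (4 2 4; 0 3 1)
Equal? same morphism ✓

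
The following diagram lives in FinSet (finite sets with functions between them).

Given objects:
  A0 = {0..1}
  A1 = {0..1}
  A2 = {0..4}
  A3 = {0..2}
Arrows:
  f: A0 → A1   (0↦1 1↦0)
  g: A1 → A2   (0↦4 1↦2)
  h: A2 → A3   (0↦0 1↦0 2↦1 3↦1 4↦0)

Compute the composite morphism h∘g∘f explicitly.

  0 f→1 g→2 h→1
  1 f→0 g→4 h→0
composite: (0↦1 1↦0)

Answer: (0↦1 1↦0)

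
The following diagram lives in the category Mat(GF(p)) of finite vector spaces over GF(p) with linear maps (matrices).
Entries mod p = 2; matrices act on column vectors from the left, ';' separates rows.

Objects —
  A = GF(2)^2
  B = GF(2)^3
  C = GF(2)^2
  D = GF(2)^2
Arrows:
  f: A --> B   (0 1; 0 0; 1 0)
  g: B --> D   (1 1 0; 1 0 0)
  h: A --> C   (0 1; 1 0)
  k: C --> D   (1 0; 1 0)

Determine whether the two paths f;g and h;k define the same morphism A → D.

Along f;g (path 1):
  e0=[1,0] f-->[0,0,1] g-->[0,0]
  e1=[0,1] f-->[1,0,0] g-->[1,1]
  composite₁ = (0 1; 0 1)
Along h;k (path 2):
  e0=[1,0] h-->[0,1] k-->[0,0]
  e1=[0,1] h-->[1,0] k-->[1,1]
  composite₂ = (0 1; 0 1)
Equal? equal; square commutes

Answer: COMMUTES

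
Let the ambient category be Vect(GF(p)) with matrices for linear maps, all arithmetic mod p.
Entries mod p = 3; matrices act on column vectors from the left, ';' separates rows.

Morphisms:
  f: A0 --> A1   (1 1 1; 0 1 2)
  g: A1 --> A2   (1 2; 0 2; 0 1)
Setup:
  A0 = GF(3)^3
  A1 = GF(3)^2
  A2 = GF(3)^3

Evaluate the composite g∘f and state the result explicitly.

Answer: (1 0 2; 0 2 1; 0 1 2)

Trace:
  e0=⟨1,0,0⟩ f-->⟨1,0⟩ g-->⟨1,0,0⟩
  e1=⟨0,1,0⟩ f-->⟨1,1⟩ g-->⟨0,2,1⟩
  e2=⟨0,0,1⟩ f-->⟨1,2⟩ g-->⟨2,1,2⟩
composite: (1 0 2; 0 2 1; 0 1 2)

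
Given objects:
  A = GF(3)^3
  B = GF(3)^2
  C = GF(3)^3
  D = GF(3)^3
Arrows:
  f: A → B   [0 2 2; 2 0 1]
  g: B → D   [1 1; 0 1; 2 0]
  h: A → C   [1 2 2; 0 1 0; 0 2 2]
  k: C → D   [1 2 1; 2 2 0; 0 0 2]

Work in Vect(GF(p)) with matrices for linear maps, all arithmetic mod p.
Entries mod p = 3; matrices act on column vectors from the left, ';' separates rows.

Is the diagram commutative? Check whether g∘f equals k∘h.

Path 1 = f;g:
  e0=(1,0,0) f→(0,2) g→(2,2,0)
  e1=(0,1,0) f→(2,0) g→(2,0,1)
  e2=(0,0,1) f→(2,1) g→(0,1,1)
  composite₁ = [2 2 0; 2 0 1; 0 1 1]
Path 2 = h;k:
  e0=(1,0,0) h→(1,0,0) k→(1,2,0)
  e1=(0,1,0) h→(2,1,2) k→(0,0,1)
  e2=(0,0,1) h→(2,0,2) k→(1,1,1)
  composite₂ = [1 0 1; 2 0 1; 0 1 1]
Equal? differ; not commutative

Answer: DOES NOT COMMUTE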